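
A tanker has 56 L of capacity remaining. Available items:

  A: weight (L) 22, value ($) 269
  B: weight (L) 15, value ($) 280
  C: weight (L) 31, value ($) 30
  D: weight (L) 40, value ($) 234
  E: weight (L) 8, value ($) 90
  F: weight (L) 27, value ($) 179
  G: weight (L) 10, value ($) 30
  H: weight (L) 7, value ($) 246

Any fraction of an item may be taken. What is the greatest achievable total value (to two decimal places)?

Greedy by value/weight ratio, highest first.
Order: H (246/7=35.14) > B (280/15=18.67) > A (269/22=12.23) > E (90/8=11.25) > F (179/27=6.63) > D (234/40=5.85) > G (30/10=3.00) > C (30/31=0.97)
Fill: take H (7 @ 246) → take B (15 @ 280) → take A (22 @ 269) → take E (8 @ 90) → take 4/27 of F → 26.52; 56/56 used.
Total value = 911.52

911.52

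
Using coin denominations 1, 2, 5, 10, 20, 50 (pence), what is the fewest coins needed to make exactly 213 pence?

7

Use the largest denomination that fits, subtract, and repeat.
213 = 4×50 + 1×10 + 1×2 + 1×1
Total coins = 4 + 1 + 1 + 1 = 7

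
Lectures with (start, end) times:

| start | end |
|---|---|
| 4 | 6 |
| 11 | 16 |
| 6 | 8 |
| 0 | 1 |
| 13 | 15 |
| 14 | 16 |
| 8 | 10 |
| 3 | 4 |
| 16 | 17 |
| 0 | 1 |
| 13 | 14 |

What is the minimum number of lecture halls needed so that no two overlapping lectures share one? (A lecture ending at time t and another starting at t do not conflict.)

Count concurrent intervals with a sweep; the peak is the room count.
starts: [0, 0, 3, 4, 6, 8, 11, 13, 13, 14, 16]
ends:   [1, 1, 4, 6, 8, 10, 14, 15, 16, 16, 17]
s0→1 s0→2 e1→1 e1→0 s3→1 e4→0 s4→1 e6→0 s6→1 e8→0 s8→1 e10→0 s11→1 s13→2 s13→3  — peak 3.

3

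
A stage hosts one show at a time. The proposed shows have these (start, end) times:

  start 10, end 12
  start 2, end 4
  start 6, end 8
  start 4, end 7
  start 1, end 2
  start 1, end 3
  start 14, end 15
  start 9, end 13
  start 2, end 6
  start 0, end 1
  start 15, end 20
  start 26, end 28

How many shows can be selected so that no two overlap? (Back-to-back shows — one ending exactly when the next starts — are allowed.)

Sorted by end: (0,1)  (1,2)  (1,3)  (2,4)  (2,6)  (4,7)  (6,8)  (10,12)  (9,13)  (14,15)  (15,20)  (26,28)
take (0,1); take (1,2); skip (1,3); take (2,4); skip (2,6); take (4,7); take (10,12); take (14,15); take (15,20); take (26,28).
Selected 8 shows.

8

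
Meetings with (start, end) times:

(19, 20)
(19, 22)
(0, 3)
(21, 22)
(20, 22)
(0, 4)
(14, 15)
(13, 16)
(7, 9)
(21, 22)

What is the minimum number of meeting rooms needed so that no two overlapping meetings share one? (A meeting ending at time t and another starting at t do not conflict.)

4

The answer is the maximum number of intervals overlapping at any instant.
Events (time:±→running): 0:+→1 0:+→2 3:-→1 4:-→0 7:+→1 9:-→0 13:+→1 14:+→2 15:-→1 16:-→0 19:+→1 19:+→2 20:-→1 20:+→2 21:+→3 21:+→4 … peak 4.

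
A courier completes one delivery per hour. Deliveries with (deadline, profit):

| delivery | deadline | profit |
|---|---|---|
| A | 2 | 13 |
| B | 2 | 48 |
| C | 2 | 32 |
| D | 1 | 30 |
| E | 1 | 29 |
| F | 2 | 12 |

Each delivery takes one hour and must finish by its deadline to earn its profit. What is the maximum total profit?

Take jobs in profit order; each goes to the latest open slot no later than its deadline.
By profit: B(d2,48), C(d2,32), D(d1,30), E(d1,29), A(d2,13), F(d2,12)
B→slot 2; C→slot 1; D skipped; E skipped; A skipped; F skipped.
Profit = 32 + 48 = 80

80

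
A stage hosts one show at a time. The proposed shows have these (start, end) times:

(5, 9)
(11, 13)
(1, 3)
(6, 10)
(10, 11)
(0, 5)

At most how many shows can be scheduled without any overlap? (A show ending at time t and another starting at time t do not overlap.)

4

By end time: (1,3), (0,5), (5,9), (6,10), (10,11), (11,13).
Pick (1,3); next start ≥ 3 → (5,9); next start ≥ 9 → (10,11); next start ≥ 11 → (11,13).
Selected 4 shows.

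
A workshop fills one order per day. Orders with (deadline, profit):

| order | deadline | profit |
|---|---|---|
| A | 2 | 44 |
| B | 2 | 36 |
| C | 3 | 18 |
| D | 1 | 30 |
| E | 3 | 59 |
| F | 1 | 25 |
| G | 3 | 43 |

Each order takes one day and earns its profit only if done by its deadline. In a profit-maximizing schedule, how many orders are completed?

By profit: E(d3,59), A(d2,44), G(d3,43), B(d2,36), D(d1,30), F(d1,25), C(d3,18)
E→slot 3; A→slot 2; G→slot 1; B skipped; D skipped; F skipped; C skipped.
3 of 7 scheduled.

3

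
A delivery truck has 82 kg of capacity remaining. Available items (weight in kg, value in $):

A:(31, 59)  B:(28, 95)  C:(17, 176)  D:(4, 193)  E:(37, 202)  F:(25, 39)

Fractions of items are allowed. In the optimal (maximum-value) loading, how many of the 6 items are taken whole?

Order: D (193/4=48.25) > C (176/17=10.35) > E (202/37=5.46) > B (95/28=3.39) > A (59/31=1.90) > F (39/25=1.56)
Fill: take D (4 @ 193) → take C (17 @ 176) → take E (37 @ 202) → take 24/28 of B → 81.43; 82/82 used.
3 item(s) taken whole; one partial (take 24/28 of B).

3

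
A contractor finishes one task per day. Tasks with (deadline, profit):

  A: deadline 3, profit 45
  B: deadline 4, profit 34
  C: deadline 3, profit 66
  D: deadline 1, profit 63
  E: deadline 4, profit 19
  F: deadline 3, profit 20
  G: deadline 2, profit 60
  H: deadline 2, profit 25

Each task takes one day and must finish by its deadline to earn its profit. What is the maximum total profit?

Sort by profit descending; place each in the latest free slot ≤ its deadline.
Profit order: C=66 D=63 G=60 A=45 B=34 H=25 F=20 E=19
Assign: C→slot 3, D→slot 1, G→slot 2, A skipped, B→slot 4, H skipped, F skipped, E skipped.
Slots: [1:D] [2:G] [3:C] [4:B]
Profit = 63 + 60 + 66 + 34 = 223

223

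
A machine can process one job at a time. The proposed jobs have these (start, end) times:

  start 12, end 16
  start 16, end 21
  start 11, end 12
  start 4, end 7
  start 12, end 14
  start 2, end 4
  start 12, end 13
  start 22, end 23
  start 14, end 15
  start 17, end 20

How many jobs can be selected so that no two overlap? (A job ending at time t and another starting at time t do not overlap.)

7

Sorted by end: (2,4)  (4,7)  (11,12)  (12,13)  (12,14)  (14,15)  (12,16)  (17,20)  (16,21)  (22,23)
take (2,4); take (4,7); take (11,12); take (12,13); take (14,15); take (17,20); take (22,23).
Selected 7 jobs.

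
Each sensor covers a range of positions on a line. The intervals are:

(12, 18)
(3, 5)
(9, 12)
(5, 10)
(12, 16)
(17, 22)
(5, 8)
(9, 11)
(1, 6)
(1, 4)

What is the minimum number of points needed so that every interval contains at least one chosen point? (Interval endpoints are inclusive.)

5

Sorted: [1,4] [3,5] [1,6] [5,8] [5,10] [9,11] [9,12] [12,16] [12,18] [17,22]
{[1,4],[3,5],[1,6]} hit by 4; {[5,8],[5,10]} hit by 8; {[9,11],[9,12]} hit by 11; {[12,16],[12,18]} hit by 16; {[17,22]} hit by 22.
Points: 4, 8, 11, 16, 22 (5 total).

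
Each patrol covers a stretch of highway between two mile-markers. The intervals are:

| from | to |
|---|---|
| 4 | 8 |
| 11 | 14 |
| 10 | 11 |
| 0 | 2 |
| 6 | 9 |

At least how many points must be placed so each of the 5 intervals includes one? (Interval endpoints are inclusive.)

By right end: [0,2]  [4,8]  [6,9]  [10,11]  [11,14]
[0,2] uncovered → point at 2; [4,8] uncovered → point at 8; [10,11] uncovered → point at 11.
Points: 2, 8, 11 (3 total).

3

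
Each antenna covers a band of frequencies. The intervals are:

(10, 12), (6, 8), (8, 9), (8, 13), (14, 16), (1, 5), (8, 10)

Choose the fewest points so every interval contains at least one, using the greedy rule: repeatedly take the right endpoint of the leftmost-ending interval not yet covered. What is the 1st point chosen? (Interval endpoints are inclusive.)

5

Sorted: [1,5] [6,8] [8,9] [8,10] [10,12] [8,13] [14,16]
{[1,5]} hit by 5; {[6,8],[8,9],[8,10]} hit by 8; {[10,12],[8,13]} hit by 12; {[14,16]} hit by 16.
Points: 5, 8, 12, 16 (4 total).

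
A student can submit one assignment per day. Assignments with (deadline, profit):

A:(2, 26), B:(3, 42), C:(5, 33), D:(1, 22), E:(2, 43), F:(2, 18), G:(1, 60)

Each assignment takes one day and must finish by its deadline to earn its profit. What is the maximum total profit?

By profit: G(d1,60), E(d2,43), B(d3,42), C(d5,33), A(d2,26), D(d1,22), F(d2,18)
G→slot 1; E→slot 2; B→slot 3; C→slot 5; A skipped; D skipped; F skipped.
Profit = 60 + 43 + 42 + 33 = 178

178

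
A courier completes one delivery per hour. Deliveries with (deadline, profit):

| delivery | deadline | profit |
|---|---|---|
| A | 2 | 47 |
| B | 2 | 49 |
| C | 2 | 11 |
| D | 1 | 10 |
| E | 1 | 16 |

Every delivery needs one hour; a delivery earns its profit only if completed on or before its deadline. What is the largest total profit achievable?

96

Sort by profit descending; place each in the latest free slot ≤ its deadline.
Profit order: B=49 A=47 E=16 C=11 D=10
Assign: B→slot 2, A→slot 1, E skipped, C skipped, D skipped.
Slots: [1:A] [2:B]
Profit = 47 + 49 = 96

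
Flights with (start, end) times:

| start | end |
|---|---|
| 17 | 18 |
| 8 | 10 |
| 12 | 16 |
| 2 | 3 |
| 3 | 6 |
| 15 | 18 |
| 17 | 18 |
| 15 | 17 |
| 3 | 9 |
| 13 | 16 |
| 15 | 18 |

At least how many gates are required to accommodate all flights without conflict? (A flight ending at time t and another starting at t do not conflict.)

5

starts: [2, 3, 3, 8, 12, 13, 15, 15, 15, 17, 17]
ends:   [3, 6, 9, 10, 16, 16, 17, 18, 18, 18, 18]
s2→1 e3→0 s3→1 s3→2 e6→1 s8→2 e9→1 e10→0 s12→1 s13→2 s15→3 s15→4 s15→5  — peak 5.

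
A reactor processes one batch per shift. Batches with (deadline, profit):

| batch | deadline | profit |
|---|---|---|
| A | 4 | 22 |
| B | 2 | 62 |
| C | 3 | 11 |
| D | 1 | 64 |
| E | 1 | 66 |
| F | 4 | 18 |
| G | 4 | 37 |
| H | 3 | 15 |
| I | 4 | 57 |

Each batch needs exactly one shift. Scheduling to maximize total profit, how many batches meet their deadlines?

By profit: E(d1,66), D(d1,64), B(d2,62), I(d4,57), G(d4,37), A(d4,22), F(d4,18), H(d3,15), C(d3,11)
E→slot 1; D skipped; B→slot 2; I→slot 4; G→slot 3; A skipped; F skipped; H skipped; C skipped.
4 of 9 scheduled.

4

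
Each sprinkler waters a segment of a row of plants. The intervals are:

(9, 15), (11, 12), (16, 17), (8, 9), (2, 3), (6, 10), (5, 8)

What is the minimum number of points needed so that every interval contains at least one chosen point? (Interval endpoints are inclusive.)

Sorted: [2,3] [5,8] [8,9] [6,10] [11,12] [9,15] [16,17]
{[2,3]} hit by 3; {[5,8],[8,9],[6,10]} hit by 8; {[11,12],[9,15]} hit by 12; {[16,17]} hit by 17.
Points: 3, 8, 12, 17 (4 total).

4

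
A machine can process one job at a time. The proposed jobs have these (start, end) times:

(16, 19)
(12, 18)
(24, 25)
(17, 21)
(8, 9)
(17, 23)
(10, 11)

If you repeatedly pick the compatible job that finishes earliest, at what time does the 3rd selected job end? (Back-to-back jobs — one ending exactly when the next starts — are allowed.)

By end time: (8,9), (10,11), (12,18), (16,19), (17,21), (17,23), (24,25).
Pick (8,9); next start ≥ 9 → (10,11); next start ≥ 11 → (12,18); next start ≥ 18 → (24,25).
Selected: (8,9) (10,11) (12,18) (24,25)

18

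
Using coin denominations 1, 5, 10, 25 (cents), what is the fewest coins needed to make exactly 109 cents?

9

109 − 4×25→9 − 1×5→4 − 4×1→0
Total coins = 4 + 1 + 4 = 9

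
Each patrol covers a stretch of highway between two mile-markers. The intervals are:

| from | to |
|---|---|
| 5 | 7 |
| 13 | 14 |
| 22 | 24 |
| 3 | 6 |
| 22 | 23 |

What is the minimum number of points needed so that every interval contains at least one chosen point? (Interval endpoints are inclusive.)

By right end: [3,6]  [5,7]  [13,14]  [22,23]  [22,24]
[3,6] uncovered → point at 6; [13,14] uncovered → point at 14; [22,23] uncovered → point at 23.
Points: 6, 14, 23 (3 total).

3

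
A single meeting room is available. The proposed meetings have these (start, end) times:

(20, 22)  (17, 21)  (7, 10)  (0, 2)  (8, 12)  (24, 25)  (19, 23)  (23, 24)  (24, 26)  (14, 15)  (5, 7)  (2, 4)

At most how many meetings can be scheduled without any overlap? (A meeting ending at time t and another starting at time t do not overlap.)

8

Sort by end time and greedily take each interval whose start is ≥ the last chosen end.
Sorted by end: (0,2)  (2,4)  (5,7)  (7,10)  (8,12)  (14,15)  (17,21)  (20,22)  (19,23)  (23,24)  (24,25)  (24,26)
take (0,2); take (2,4); take (5,7); take (7,10); take (14,15); take (17,21); take (23,24); take (24,25).
Selected 8 meetings.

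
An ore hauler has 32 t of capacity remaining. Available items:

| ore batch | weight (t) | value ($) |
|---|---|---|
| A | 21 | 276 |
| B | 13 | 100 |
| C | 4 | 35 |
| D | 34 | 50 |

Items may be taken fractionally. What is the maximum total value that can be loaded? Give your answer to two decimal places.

364.85

Order: A (276/21=13.14) > C (35/4=8.75) > B (100/13=7.69) > D (50/34=1.47)
Fill: take A (21 @ 276) → take C (4 @ 35) → take 7/13 of B → 53.85; 32/32 used.
Total value = 364.85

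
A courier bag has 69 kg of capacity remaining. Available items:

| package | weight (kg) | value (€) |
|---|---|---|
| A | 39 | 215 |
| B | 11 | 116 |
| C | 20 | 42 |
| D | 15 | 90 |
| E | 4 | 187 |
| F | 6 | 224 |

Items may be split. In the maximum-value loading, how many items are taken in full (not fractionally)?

4

Order: E (187/4=46.75) > F (224/6=37.33) > B (116/11=10.55) > D (90/15=6.00) > A (215/39=5.51) > C (42/20=2.10)
Fill: take E (4 @ 187) → take F (6 @ 224) → take B (11 @ 116) → take D (15 @ 90) → take 33/39 of A → 181.92; 69/69 used.
4 item(s) taken whole; one partial (take 33/39 of A).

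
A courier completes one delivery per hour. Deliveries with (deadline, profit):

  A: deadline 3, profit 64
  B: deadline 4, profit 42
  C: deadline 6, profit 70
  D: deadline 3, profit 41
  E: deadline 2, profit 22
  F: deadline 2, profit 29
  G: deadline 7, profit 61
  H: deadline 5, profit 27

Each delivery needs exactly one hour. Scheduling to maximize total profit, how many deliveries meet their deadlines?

Sort by profit descending; place each in the latest free slot ≤ its deadline.
Profit order: C=70 A=64 G=61 B=42 D=41 F=29 H=27 E=22
Assign: C→slot 6, A→slot 3, G→slot 7, B→slot 4, D→slot 2, F→slot 1, H→slot 5, E skipped.
Slots: [1:F] [2:D] [3:A] [4:B] [5:H] [6:C] [7:G]
7 of 8 scheduled.

7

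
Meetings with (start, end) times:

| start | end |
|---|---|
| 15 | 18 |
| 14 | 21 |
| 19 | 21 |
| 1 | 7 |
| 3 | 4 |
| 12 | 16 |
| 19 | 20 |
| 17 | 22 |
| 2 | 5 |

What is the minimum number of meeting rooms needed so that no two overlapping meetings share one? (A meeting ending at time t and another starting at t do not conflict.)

4

starts: [1, 2, 3, 12, 14, 15, 17, 19, 19]
ends:   [4, 5, 7, 16, 18, 20, 21, 21, 22]
s1→1 s2→2 s3→3 e4→2 e5→1 e7→0 s12→1 s14→2 s15→3 e16→2 s17→3 e18→2 s19→3 s19→4  — peak 4.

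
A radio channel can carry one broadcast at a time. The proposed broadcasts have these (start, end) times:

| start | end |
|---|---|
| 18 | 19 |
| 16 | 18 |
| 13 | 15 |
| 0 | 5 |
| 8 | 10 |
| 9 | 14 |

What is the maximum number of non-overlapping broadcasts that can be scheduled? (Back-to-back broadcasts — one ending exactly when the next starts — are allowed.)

5

Greedy by earliest finish: after sorting by end time, pick each interval compatible with the last pick.
By end time: (0,5), (8,10), (9,14), (13,15), (16,18), (18,19).
Pick (0,5); next start ≥ 5 → (8,10); next start ≥ 10 → (13,15); next start ≥ 15 → (16,18); next start ≥ 18 → (18,19).
Selected 5 broadcasts.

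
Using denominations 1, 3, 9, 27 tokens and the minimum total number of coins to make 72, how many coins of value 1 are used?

72 − 2×27→18 − 2×9→0
Count of 1: 0

0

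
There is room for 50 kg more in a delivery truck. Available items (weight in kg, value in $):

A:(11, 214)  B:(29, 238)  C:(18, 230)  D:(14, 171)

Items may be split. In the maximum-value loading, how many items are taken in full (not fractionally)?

3

Order: A (214/11=19.45) > C (230/18=12.78) > D (171/14=12.21) > B (238/29=8.21)
Fill: take A (11 @ 214) → take C (18 @ 230) → take D (14 @ 171) → take 7/29 of B → 57.45; 50/50 used.
3 item(s) taken whole; one partial (take 7/29 of B).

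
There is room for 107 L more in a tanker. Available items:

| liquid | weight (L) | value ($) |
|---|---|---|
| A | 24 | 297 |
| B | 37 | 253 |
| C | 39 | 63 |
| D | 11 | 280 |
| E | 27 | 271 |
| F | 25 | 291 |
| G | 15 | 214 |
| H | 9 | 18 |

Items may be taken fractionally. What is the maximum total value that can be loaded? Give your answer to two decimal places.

Sort by value per unit weight and fill in that order.
Ratios (sorted): D 25.45, G 14.27, A 12.38, F 11.64, E 10.04, B 6.84, H 2.00, C 1.62
take D (11 @ 280); take G (15 @ 214); take A (24 @ 297); take F (25 @ 291); take E (27 @ 271); take 5/37 of B → 34.19. Capacity used 107/107.
Total value = 1387.19

1387.19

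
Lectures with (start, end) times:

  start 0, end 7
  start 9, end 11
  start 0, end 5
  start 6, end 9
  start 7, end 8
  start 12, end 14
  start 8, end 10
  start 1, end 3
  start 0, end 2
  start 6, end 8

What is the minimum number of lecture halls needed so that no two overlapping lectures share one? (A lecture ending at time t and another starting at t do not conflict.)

4

The answer is the maximum number of intervals overlapping at any instant.
starts: [0, 0, 0, 1, 6, 6, 7, 8, 9, 12]
ends:   [2, 3, 5, 7, 8, 8, 9, 10, 11, 14]
s0→1 s0→2 s0→3 s1→4  — peak 4.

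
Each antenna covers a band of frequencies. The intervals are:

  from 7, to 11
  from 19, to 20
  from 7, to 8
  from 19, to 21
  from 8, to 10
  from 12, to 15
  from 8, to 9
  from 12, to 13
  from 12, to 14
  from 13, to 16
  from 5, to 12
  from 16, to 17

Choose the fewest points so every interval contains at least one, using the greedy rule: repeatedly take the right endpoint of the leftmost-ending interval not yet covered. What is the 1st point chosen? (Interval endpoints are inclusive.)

Sorted: [7,8] [8,9] [8,10] [7,11] [5,12] [12,13] [12,14] [12,15] [13,16] [16,17] [19,20] [19,21]
{[7,8],[8,9],[8,10],[7,11],[5,12]} hit by 8; {[12,13],[12,14],[12,15],[13,16]} hit by 13; {[16,17]} hit by 17; {[19,20],[19,21]} hit by 20.
Points: 8, 13, 17, 20 (4 total).

8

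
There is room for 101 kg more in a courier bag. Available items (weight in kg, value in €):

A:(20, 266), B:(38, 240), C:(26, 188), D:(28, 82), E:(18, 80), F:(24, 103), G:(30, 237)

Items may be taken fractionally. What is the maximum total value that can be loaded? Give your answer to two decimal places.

Greedy by value/weight ratio, highest first.
Ratios (sorted): A 13.30, G 7.90, C 7.23, B 6.32, E 4.44, F 4.29, D 2.93
take A (20 @ 266); take G (30 @ 237); take C (26 @ 188); take 25/38 of B → 157.89. Capacity used 101/101.
Total value = 848.89

848.89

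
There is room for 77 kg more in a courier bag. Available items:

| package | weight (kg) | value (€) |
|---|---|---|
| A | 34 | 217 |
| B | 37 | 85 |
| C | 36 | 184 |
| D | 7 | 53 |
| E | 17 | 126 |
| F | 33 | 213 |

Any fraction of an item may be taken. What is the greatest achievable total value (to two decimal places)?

Sort by value per unit weight and fill in that order.
Ratios (sorted): D 7.57, E 7.41, F 6.45, A 6.38, C 5.11, B 2.30
take D (7 @ 53); take E (17 @ 126); take F (33 @ 213); take 20/34 of A → 127.65. Capacity used 77/77.
Total value = 519.65

519.65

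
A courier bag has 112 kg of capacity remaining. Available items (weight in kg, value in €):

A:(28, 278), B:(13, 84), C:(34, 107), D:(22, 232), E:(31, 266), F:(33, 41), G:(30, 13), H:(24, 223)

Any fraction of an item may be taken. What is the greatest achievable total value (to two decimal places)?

Ratios (sorted): D 10.55, A 9.93, H 9.29, E 8.58, B 6.46, C 3.15, F 1.24, G 0.43
take D (22 @ 232); take A (28 @ 278); take H (24 @ 223); take E (31 @ 266); take 7/13 of B → 45.23. Capacity used 112/112.
Total value = 1044.23

1044.23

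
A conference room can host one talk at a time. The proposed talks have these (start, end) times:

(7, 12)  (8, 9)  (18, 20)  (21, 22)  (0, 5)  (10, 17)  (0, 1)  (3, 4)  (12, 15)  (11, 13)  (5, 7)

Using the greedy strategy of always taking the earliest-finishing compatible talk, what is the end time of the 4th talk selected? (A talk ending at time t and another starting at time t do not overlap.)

9

Sort by end time and greedily take each interval whose start is ≥ the last chosen end.
By end time: (0,1), (3,4), (0,5), (5,7), (8,9), (7,12), (11,13), (12,15), (10,17), (18,20), (21,22).
Pick (0,1); next start ≥ 1 → (3,4); next start ≥ 4 → (5,7); next start ≥ 7 → (8,9); next start ≥ 9 → (11,13); next start ≥ 13 → (18,20); next start ≥ 20 → (21,22).
Selected: (0,1) (3,4) (5,7) (8,9) (11,13) (18,20) (21,22)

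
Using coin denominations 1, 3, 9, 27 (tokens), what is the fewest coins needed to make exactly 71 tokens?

71 − 2×27→17 − 1×9→8 − 2×3→2 − 2×1→0
Total coins = 2 + 1 + 2 + 2 = 7

7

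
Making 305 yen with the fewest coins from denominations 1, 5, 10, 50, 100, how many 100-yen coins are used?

3

Use the largest denomination that fits, subtract, and repeat.
305 − 3×100→5 − 1×5→0
Count of 100: 3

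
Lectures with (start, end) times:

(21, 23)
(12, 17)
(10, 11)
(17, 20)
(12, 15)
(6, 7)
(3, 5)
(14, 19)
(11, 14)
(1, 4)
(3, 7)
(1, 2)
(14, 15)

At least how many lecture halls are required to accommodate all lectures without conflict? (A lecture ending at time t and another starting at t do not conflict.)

4

Count concurrent intervals with a sweep; the peak is the room count.
starts: [1, 1, 3, 3, 6, 10, 11, 12, 12, 14, 14, 17, 21]
ends:   [2, 4, 5, 7, 7, 11, 14, 15, 15, 17, 19, 20, 23]
s1→1 s1→2 e2→1 s3→2 s3→3 e4→2 e5→1 s6→2 e7→1 e7→0 s10→1 e11→0 s11→1 s12→2 s12→3 e14→2 s14→3 s14→4  — peak 4.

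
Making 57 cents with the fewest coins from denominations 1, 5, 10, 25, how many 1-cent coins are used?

Use the largest denomination that fits, subtract, and repeat.
57 = 2×25 + 1×5 + 2×1
Count of 1: 2

2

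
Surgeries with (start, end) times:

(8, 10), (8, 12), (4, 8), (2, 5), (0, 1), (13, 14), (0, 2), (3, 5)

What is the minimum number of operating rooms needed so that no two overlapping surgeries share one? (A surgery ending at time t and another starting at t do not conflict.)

Events (time:±→running): 0:+→1 0:+→2 1:-→1 2:-→0 2:+→1 3:+→2 4:+→3 … peak 3.

3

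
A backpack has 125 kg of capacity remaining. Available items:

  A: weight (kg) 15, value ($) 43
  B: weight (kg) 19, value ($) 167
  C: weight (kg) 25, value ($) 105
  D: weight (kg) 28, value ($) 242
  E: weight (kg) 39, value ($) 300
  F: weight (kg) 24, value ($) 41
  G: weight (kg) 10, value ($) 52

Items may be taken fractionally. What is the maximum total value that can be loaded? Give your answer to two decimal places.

Sort by value per unit weight and fill in that order.
Ratios (sorted): B 8.79, D 8.64, E 7.69, G 5.20, C 4.20, A 2.87, F 1.71
take B (19 @ 167); take D (28 @ 242); take E (39 @ 300); take G (10 @ 52); take C (25 @ 105); take 4/15 of A → 11.47. Capacity used 125/125.
Total value = 877.47

877.47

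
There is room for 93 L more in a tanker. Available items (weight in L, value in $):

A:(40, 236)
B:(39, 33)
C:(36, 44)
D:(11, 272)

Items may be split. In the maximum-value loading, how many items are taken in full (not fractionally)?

3

Greedy by value/weight ratio, highest first.
Order: D (272/11=24.73) > A (236/40=5.90) > C (44/36=1.22) > B (33/39=0.85)
Fill: take D (11 @ 272) → take A (40 @ 236) → take C (36 @ 44) → take 6/39 of B → 5.08; 93/93 used.
3 item(s) taken whole; one partial (take 6/39 of B).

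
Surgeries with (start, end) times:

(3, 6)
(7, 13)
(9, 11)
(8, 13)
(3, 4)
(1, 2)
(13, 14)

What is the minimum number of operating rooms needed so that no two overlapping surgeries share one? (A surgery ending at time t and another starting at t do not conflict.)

The answer is the maximum number of intervals overlapping at any instant.
starts: [1, 3, 3, 7, 8, 9, 13]
ends:   [2, 4, 6, 11, 13, 13, 14]
s1→1 e2→0 s3→1 s3→2 e4→1 e6→0 s7→1 s8→2 s9→3  — peak 3.

3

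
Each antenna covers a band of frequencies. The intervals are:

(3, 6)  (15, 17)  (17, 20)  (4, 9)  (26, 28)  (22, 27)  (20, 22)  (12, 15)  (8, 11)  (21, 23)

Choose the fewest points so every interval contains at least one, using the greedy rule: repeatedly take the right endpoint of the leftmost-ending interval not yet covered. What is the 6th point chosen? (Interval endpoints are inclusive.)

28

By right end: [3,6]  [4,9]  [8,11]  [12,15]  [15,17]  [17,20]  [20,22]  [21,23]  [22,27]  [26,28]
[3,6] uncovered → point at 6; [8,11] uncovered → point at 11; [12,15] uncovered → point at 15; [17,20] uncovered → point at 20; [21,23] uncovered → point at 23; [26,28] uncovered → point at 28.
Points: 6, 11, 15, 20, 23, 28 (6 total).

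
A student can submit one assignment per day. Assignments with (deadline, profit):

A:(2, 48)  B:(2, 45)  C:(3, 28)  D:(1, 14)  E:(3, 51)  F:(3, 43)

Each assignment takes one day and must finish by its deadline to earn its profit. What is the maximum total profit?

Profit order: E=51 A=48 B=45 F=43 C=28 D=14
Assign: E→slot 3, A→slot 2, B→slot 1, F skipped, C skipped, D skipped.
Slots: [1:B] [2:A] [3:E]
Profit = 45 + 48 + 51 = 144

144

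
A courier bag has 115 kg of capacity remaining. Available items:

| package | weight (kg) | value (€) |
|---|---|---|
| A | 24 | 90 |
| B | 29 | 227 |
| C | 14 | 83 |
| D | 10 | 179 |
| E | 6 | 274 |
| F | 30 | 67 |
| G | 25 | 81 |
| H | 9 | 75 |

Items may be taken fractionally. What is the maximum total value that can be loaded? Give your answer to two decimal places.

1002.52

Ratios (sorted): E 45.67, D 17.90, H 8.33, B 7.83, C 5.93, A 3.75, G 3.24, F 2.23
take E (6 @ 274); take D (10 @ 179); take H (9 @ 75); take B (29 @ 227); take C (14 @ 83); take A (24 @ 90); take 23/25 of G → 74.52. Capacity used 115/115.
Total value = 1002.52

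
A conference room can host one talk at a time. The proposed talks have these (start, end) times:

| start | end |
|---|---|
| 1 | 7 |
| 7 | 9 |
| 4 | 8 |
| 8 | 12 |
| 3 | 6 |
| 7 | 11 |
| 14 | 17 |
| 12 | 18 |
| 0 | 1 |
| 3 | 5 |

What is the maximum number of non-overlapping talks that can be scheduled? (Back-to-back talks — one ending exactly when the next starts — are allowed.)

Greedy by earliest finish: after sorting by end time, pick each interval compatible with the last pick.
Sorted by end: (0,1)  (3,5)  (3,6)  (1,7)  (4,8)  (7,9)  (7,11)  (8,12)  (14,17)  (12,18)
take (0,1); take (3,5); skip (1,7); skip (4,8); take (7,9); skip (8,12); take (14,17); skip (12,18).
Selected 4 talks.

4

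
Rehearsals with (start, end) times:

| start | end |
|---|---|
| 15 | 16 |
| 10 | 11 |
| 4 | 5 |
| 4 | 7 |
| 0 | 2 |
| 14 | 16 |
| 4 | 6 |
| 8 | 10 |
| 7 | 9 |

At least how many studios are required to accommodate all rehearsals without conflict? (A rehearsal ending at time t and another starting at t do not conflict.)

3

Events (time:±→running): 0:+→1 2:-→0 4:+→1 4:+→2 4:+→3 … peak 3.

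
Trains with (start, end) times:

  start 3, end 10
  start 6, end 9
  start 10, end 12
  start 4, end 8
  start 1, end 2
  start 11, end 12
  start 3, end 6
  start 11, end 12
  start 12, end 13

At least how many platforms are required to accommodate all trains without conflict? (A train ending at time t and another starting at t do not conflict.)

The answer is the maximum number of intervals overlapping at any instant.
starts: [1, 3, 3, 4, 6, 10, 11, 11, 12]
ends:   [2, 6, 8, 9, 10, 12, 12, 12, 13]
s1→1 e2→0 s3→1 s3→2 s4→3  — peak 3.

3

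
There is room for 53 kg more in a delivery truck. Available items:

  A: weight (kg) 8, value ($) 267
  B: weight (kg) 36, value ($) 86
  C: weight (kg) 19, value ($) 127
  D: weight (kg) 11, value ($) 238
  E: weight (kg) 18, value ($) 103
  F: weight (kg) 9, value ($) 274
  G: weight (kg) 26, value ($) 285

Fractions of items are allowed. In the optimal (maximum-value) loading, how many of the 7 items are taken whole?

Greedy by value/weight ratio, highest first.
Order: A (267/8=33.38) > F (274/9=30.44) > D (238/11=21.64) > G (285/26=10.96) > C (127/19=6.68) > E (103/18=5.72) > B (86/36=2.39)
Fill: take A (8 @ 267) → take F (9 @ 274) → take D (11 @ 238) → take 25/26 of G → 274.04; 53/53 used.
3 item(s) taken whole; one partial (take 25/26 of G).

3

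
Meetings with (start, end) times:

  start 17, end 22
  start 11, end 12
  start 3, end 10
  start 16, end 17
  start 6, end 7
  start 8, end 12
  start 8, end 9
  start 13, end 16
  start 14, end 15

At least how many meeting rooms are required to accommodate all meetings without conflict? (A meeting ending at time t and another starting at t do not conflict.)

Count concurrent intervals with a sweep; the peak is the room count.
Events (time:±→running): 3:+→1 6:+→2 7:-→1 8:+→2 8:+→3 … peak 3.

3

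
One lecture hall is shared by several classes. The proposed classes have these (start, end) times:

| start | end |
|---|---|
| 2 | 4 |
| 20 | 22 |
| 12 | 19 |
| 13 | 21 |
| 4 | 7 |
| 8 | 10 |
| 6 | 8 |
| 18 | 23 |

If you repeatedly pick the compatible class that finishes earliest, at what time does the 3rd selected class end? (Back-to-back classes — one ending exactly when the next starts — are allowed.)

10

Sorted by end: (2,4)  (4,7)  (6,8)  (8,10)  (12,19)  (13,21)  (20,22)  (18,23)
take (2,4); take (4,7); take (8,10); take (12,19); take (20,22); skip (18,23).
Selected: (2,4) (4,7) (8,10) (12,19) (20,22)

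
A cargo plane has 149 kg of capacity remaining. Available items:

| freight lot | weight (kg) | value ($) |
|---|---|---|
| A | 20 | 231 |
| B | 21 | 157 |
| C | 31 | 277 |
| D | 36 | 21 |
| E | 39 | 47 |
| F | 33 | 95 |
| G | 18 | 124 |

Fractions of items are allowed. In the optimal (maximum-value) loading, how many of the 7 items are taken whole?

5

Ratios (sorted): A 11.55, C 8.94, B 7.48, G 6.89, F 2.88, E 1.21, D 0.58
take A (20 @ 231); take C (31 @ 277); take B (21 @ 157); take G (18 @ 124); take F (33 @ 95); take 26/39 of E → 31.33. Capacity used 149/149.
5 item(s) taken whole; one partial (take 26/39 of E).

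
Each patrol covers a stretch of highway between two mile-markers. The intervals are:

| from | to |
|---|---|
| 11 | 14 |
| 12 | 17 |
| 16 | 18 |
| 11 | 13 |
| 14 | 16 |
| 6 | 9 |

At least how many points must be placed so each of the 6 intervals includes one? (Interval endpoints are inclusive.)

Sorted: [6,9] [11,13] [11,14] [14,16] [12,17] [16,18]
{[6,9]} hit by 9; {[11,13],[11,14]} hit by 13; {[14,16],[12,17],[16,18]} hit by 16.
Points: 9, 13, 16 (3 total).

3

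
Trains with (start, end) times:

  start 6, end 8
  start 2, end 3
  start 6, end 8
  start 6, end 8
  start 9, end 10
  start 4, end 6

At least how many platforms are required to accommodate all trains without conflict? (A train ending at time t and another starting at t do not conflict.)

3

Events (time:±→running): 2:+→1 3:-→0 4:+→1 6:-→0 6:+→1 6:+→2 6:+→3 … peak 3.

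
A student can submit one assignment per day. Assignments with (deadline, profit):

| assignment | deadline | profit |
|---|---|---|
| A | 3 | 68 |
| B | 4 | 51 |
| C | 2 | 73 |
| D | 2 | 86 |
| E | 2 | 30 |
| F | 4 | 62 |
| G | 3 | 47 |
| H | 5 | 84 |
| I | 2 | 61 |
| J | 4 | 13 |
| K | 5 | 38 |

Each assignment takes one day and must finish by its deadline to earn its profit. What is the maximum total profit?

373

By profit: D(d2,86), H(d5,84), C(d2,73), A(d3,68), F(d4,62), I(d2,61), B(d4,51), G(d3,47), K(d5,38), E(d2,30), J(d4,13)
D→slot 2; H→slot 5; C→slot 1; A→slot 3; F→slot 4; I skipped; B skipped; G skipped; K skipped; E skipped; J skipped.
Profit = 73 + 86 + 68 + 62 + 84 = 373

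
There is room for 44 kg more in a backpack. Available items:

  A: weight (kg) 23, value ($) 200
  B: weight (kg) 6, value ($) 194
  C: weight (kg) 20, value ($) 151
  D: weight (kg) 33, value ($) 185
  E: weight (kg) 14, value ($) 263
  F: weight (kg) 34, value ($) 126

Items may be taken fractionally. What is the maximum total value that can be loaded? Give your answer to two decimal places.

664.55

Order: B (194/6=32.33) > E (263/14=18.79) > A (200/23=8.70) > C (151/20=7.55) > D (185/33=5.61) > F (126/34=3.71)
Fill: take B (6 @ 194) → take E (14 @ 263) → take A (23 @ 200) → take 1/20 of C → 7.55; 44/44 used.
Total value = 664.55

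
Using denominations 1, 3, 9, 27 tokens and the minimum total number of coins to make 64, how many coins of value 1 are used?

64 = 2×27 + 1×9 + 1×1
Count of 1: 1

1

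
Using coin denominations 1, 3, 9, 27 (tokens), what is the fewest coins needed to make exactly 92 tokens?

6

92 − 3×27→11 − 1×9→2 − 2×1→0
Total coins = 3 + 1 + 2 = 6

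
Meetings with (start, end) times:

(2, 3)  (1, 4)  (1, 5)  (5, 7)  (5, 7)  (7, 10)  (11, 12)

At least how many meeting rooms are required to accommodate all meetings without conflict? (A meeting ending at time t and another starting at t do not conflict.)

3

Count concurrent intervals with a sweep; the peak is the room count.
starts: [1, 1, 2, 5, 5, 7, 11]
ends:   [3, 4, 5, 7, 7, 10, 12]
s1→1 s1→2 s2→3  — peak 3.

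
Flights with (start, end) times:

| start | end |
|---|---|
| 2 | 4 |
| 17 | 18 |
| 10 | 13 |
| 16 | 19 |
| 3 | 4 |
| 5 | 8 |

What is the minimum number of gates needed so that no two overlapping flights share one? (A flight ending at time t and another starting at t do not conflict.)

2

Count concurrent intervals with a sweep; the peak is the room count.
Events (time:±→running): 2:+→1 3:+→2 … peak 2.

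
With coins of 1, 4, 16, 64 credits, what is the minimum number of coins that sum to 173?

Greedy: take as many of the largest coin as possible, then repeat with the remainder.
173 − 2×64→45 − 2×16→13 − 3×4→1 − 1×1→0
Total coins = 2 + 2 + 3 + 1 = 8

8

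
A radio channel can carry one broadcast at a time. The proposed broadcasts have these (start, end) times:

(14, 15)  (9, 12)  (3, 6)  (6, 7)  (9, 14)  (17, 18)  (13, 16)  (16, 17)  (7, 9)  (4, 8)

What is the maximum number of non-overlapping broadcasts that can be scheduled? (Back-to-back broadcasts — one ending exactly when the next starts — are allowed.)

7

Order by finish time; keep every interval that doesn't clash with the previous kept one.
By end time: (3,6), (6,7), (4,8), (7,9), (9,12), (9,14), (14,15), (13,16), (16,17), (17,18).
Pick (3,6); next start ≥ 6 → (6,7); next start ≥ 7 → (7,9); next start ≥ 9 → (9,12); next start ≥ 12 → (14,15); next start ≥ 15 → (16,17); next start ≥ 17 → (17,18).
Selected 7 broadcasts.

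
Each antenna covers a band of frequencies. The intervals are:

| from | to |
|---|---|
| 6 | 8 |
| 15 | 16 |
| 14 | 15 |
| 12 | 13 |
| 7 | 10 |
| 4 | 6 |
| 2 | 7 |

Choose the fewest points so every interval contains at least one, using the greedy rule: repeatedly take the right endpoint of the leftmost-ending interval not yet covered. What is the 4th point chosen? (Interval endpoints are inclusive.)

By right end: [4,6]  [2,7]  [6,8]  [7,10]  [12,13]  [14,15]  [15,16]
[4,6] uncovered → point at 6; [7,10] uncovered → point at 10; [12,13] uncovered → point at 13; [14,15] uncovered → point at 15.
Points: 6, 10, 13, 15 (4 total).

15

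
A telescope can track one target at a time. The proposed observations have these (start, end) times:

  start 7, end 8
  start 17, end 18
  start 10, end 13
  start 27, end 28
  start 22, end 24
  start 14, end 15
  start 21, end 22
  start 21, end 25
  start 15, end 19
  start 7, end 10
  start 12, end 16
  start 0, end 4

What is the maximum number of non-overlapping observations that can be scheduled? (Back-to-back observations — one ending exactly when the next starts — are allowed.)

8

Order by finish time; keep every interval that doesn't clash with the previous kept one.
By end time: (0,4), (7,8), (7,10), (10,13), (14,15), (12,16), (17,18), (15,19), (21,22), (22,24), (21,25), (27,28).
Pick (0,4); next start ≥ 4 → (7,8); next start ≥ 8 → (10,13); next start ≥ 13 → (14,15); next start ≥ 15 → (17,18); next start ≥ 18 → (21,22); next start ≥ 22 → (22,24); next start ≥ 24 → (27,28).
Selected 8 observations.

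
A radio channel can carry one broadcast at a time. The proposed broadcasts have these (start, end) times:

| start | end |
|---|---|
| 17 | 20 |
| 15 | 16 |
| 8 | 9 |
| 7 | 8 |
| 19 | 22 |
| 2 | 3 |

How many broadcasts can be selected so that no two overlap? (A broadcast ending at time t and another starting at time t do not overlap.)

5

Sort by end time and greedily take each interval whose start is ≥ the last chosen end.
By end time: (2,3), (7,8), (8,9), (15,16), (17,20), (19,22).
Pick (2,3); next start ≥ 3 → (7,8); next start ≥ 8 → (8,9); next start ≥ 9 → (15,16); next start ≥ 16 → (17,20).
Selected 5 broadcasts.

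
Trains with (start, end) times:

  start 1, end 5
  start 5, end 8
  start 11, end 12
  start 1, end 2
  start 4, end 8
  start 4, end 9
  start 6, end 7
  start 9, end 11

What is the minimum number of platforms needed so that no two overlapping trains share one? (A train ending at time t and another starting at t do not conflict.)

4

Events (time:±→running): 1:+→1 1:+→2 2:-→1 4:+→2 4:+→3 5:-→2 5:+→3 6:+→4 … peak 4.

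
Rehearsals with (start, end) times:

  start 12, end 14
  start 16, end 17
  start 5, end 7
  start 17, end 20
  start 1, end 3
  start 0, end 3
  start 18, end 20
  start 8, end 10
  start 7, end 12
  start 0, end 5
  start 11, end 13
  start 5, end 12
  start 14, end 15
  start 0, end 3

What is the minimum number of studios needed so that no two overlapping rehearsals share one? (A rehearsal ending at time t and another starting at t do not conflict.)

4

Count concurrent intervals with a sweep; the peak is the room count.
Events (time:±→running): 0:+→1 0:+→2 0:+→3 1:+→4 … peak 4.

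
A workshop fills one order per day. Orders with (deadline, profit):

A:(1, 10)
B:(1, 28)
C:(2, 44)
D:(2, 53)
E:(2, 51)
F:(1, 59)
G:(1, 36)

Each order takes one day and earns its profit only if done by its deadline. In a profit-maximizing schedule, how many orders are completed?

By profit: F(d1,59), D(d2,53), E(d2,51), C(d2,44), G(d1,36), B(d1,28), A(d1,10)
F→slot 1; D→slot 2; E skipped; C skipped; G skipped; B skipped; A skipped.
2 of 7 scheduled.

2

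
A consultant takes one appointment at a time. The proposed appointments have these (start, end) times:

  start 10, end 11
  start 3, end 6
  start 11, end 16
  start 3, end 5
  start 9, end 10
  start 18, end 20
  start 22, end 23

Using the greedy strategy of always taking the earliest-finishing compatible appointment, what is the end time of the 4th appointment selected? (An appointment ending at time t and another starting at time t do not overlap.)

16

Sorted by end: (3,5)  (3,6)  (9,10)  (10,11)  (11,16)  (18,20)  (22,23)
take (3,5); skip (3,6); take (9,10); take (10,11); take (11,16); take (18,20); take (22,23).
Selected: (3,5) (9,10) (10,11) (11,16) (18,20) (22,23)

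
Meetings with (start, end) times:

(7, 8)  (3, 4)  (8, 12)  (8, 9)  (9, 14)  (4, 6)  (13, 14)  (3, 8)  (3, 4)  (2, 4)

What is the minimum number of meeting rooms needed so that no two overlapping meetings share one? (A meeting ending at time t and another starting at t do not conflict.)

Count concurrent intervals with a sweep; the peak is the room count.
starts: [2, 3, 3, 3, 4, 7, 8, 8, 9, 13]
ends:   [4, 4, 4, 6, 8, 8, 9, 12, 14, 14]
s2→1 s3→2 s3→3 s3→4  — peak 4.

4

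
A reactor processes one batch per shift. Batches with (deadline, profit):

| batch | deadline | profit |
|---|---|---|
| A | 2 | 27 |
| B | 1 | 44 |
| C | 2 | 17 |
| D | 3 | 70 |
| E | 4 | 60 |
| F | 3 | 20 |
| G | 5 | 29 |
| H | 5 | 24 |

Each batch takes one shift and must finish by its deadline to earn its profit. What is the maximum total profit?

Sort by profit descending; place each in the latest free slot ≤ its deadline.
By profit: D(d3,70), E(d4,60), B(d1,44), G(d5,29), A(d2,27), H(d5,24), F(d3,20), C(d2,17)
D→slot 3; E→slot 4; B→slot 1; G→slot 5; A→slot 2; H skipped; F skipped; C skipped.
Profit = 44 + 27 + 70 + 60 + 29 = 230

230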